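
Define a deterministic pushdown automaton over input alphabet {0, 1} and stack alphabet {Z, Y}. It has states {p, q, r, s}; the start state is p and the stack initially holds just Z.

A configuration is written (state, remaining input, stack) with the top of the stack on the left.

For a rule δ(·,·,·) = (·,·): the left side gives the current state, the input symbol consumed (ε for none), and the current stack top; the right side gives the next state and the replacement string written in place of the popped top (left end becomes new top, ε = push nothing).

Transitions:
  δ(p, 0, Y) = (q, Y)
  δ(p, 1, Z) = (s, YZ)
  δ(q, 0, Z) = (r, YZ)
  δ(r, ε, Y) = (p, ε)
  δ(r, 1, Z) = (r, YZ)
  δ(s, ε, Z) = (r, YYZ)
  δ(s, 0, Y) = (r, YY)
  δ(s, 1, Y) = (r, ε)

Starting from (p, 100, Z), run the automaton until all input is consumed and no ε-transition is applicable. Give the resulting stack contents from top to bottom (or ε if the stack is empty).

YZ

(p, 100, Z) ⊢ (s, 00, YZ) ⊢ (r, 0, YYZ) ⊢ (p, 0, YZ) ⊢ (q, ε, YZ)
All input consumed in state q with stack YZ.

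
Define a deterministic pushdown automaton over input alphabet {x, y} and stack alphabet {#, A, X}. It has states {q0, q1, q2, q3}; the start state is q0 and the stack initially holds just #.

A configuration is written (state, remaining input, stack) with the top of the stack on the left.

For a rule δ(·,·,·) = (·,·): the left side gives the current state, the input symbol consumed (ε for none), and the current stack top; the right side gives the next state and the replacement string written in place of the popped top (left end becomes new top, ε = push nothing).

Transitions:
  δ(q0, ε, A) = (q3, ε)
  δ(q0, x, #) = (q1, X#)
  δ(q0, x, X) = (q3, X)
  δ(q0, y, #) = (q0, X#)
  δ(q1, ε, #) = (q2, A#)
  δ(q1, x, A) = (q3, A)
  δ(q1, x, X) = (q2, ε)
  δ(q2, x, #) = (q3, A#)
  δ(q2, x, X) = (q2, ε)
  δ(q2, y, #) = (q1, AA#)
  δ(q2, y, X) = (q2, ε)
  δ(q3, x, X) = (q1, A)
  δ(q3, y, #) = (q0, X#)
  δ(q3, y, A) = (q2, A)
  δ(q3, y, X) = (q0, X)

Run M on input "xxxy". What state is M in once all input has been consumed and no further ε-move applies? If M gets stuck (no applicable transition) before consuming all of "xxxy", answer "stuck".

q2

(q0, xxxy, #)
  read x, top #: go to q1, push X# → (q1, xxy, X#)
  read x, top X: go to q2, push ε → (q2, xy, #)
  read x, top #: go to q3, push A# → (q3, y, A#)
  read y, top A: go to q2, push A → (q2, ε, A#)
All input consumed; M is in state q2.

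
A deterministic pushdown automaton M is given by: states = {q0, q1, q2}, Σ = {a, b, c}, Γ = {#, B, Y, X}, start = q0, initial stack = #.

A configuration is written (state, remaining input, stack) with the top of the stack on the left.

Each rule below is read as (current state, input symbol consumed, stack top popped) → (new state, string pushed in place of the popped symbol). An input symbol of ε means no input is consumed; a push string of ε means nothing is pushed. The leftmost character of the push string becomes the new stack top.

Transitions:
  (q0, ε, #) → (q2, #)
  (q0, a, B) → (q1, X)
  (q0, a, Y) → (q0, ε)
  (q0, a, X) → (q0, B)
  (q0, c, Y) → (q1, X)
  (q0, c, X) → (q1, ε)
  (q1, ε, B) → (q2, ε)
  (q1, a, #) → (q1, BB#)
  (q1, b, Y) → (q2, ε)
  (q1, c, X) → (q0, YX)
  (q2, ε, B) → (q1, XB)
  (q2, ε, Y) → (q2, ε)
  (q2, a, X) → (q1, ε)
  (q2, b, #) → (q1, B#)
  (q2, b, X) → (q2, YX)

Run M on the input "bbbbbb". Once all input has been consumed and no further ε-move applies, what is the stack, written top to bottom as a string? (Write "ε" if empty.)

(q0, bbbbbb, #)
  ε-move, top #: go to q2, push # → (q2, bbbbbb, #)
  read b, top #: go to q1, push B# → (q1, bbbbb, B#)
  ε-move, top B: go to q2, push ε → (q2, bbbbb, #)
  read b, top #: go to q1, push B# → (q1, bbbb, B#)
  ε-move, top B: go to q2, push ε → (q2, bbbb, #)
  read b, top #: go to q1, push B# → (q1, bbb, B#)
  ε-move, top B: go to q2, push ε → (q2, bbb, #)
  read b, top #: go to q1, push B# → (q1, bb, B#)
  ε-move, top B: go to q2, push ε → (q2, bb, #)
  read b, top #: go to q1, push B# → (q1, b, B#)
  ε-move, top B: go to q2, push ε → (q2, b, #)
  read b, top #: go to q1, push B# → (q1, ε, B#)
  ε-move, top B: go to q2, push ε → (q2, ε, #)
All input consumed in state q2 with stack #.

#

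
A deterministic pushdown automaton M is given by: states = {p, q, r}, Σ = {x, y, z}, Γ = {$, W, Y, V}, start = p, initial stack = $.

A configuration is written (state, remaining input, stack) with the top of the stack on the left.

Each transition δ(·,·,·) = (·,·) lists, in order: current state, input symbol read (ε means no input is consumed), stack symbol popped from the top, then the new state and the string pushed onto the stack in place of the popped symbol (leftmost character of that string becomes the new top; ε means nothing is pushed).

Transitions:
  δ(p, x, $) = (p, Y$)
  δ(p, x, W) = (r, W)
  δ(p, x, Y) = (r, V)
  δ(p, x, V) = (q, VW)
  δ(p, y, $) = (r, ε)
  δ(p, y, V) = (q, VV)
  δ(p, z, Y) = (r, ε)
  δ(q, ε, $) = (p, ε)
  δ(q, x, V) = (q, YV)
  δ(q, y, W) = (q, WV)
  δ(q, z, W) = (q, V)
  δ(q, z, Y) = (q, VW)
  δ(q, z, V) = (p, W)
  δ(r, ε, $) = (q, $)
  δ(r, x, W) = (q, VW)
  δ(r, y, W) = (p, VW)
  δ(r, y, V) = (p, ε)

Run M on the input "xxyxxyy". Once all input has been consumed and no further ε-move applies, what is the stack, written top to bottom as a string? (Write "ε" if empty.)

ε

(p, xxyxxyy, $)
  read x, top $: go to p, push Y$ → (p, xyxxyy, Y$)
  read x, top Y: go to r, push V → (r, yxxyy, V$)
  read y, top V: go to p, push ε → (p, xxyy, $)
  read x, top $: go to p, push Y$ → (p, xyy, Y$)
  read x, top Y: go to r, push V → (r, yy, V$)
  read y, top V: go to p, push ε → (p, y, $)
  read y, top $: go to r, push ε → (r, ε, ε)
All input consumed in state r with stack ε.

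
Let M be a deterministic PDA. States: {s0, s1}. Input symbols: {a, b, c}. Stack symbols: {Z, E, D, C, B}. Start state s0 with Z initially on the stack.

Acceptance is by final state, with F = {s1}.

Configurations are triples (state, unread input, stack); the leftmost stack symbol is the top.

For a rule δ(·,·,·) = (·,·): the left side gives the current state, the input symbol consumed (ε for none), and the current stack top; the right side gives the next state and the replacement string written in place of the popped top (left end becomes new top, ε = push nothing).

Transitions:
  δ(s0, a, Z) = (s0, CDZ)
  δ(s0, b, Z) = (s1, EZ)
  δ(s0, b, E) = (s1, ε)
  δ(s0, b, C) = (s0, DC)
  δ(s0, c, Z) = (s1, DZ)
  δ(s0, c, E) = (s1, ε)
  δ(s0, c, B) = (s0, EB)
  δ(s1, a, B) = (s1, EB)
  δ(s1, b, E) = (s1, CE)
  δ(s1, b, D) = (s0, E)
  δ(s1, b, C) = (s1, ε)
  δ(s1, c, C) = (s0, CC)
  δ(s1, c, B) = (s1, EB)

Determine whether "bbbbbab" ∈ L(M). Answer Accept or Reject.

Reject

(s0, bbbbbab, Z)
  read b, top Z: go to s1, push EZ → (s1, bbbbab, EZ)
  read b, top E: go to s1, push CE → (s1, bbbab, CEZ)
  read b, top C: go to s1, push ε → (s1, bbab, EZ)
  read b, top E: go to s1, push CE → (s1, bab, CEZ)
  read b, top C: go to s1, push ε → (s1, ab, EZ)
No transition applies at (s1, ab, EZ); input not fully consumed.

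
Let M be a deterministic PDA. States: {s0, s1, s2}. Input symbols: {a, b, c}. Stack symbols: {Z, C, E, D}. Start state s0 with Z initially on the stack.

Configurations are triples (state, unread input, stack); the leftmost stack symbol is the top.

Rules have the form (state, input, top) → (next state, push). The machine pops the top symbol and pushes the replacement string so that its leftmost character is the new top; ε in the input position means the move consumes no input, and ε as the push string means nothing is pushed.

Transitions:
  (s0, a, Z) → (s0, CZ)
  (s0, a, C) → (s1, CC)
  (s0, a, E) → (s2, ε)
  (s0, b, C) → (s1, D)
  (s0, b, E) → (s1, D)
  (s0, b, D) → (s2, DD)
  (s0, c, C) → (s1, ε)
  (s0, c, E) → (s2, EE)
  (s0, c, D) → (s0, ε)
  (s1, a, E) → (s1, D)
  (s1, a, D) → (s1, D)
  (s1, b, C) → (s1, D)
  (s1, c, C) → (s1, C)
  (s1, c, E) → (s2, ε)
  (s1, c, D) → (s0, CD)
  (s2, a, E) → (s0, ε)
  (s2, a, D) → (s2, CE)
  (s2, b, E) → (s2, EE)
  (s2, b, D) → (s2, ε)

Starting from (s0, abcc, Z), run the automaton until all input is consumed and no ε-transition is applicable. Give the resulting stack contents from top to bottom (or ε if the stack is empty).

DZ

(s0, abcc, Z)
  read a, top Z: go to s0, push CZ → (s0, bcc, CZ)
  read b, top C: go to s1, push D → (s1, cc, DZ)
  read c, top D: go to s0, push CD → (s0, c, CDZ)
  read c, top C: go to s1, push ε → (s1, ε, DZ)
All input consumed in state s1 with stack DZ.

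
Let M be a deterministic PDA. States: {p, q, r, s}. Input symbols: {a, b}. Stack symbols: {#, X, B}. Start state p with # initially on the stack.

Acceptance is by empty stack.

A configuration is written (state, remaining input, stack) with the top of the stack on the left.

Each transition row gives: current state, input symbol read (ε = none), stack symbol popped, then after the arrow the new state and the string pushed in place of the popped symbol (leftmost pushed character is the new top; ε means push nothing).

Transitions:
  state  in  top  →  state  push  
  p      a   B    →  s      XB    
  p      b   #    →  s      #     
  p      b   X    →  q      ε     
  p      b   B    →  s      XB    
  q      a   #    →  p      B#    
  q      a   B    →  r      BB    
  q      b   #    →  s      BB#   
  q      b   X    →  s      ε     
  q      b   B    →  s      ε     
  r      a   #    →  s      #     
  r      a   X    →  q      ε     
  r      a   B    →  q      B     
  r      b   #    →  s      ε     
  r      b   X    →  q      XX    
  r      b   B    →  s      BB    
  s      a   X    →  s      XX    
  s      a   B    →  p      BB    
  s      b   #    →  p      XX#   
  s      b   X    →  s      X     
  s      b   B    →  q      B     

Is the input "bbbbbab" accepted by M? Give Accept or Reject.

(p, bbbbbab, #)
  read b, top #: go to s, push # → (s, bbbbab, #)
  read b, top #: go to p, push XX# → (p, bbbab, XX#)
  read b, top X: go to q, push ε → (q, bbab, X#)
  read b, top X: go to s, push ε → (s, bab, #)
  read b, top #: go to p, push XX# → (p, ab, XX#)
No transition applies at (p, ab, XX#); input not fully consumed.

Reject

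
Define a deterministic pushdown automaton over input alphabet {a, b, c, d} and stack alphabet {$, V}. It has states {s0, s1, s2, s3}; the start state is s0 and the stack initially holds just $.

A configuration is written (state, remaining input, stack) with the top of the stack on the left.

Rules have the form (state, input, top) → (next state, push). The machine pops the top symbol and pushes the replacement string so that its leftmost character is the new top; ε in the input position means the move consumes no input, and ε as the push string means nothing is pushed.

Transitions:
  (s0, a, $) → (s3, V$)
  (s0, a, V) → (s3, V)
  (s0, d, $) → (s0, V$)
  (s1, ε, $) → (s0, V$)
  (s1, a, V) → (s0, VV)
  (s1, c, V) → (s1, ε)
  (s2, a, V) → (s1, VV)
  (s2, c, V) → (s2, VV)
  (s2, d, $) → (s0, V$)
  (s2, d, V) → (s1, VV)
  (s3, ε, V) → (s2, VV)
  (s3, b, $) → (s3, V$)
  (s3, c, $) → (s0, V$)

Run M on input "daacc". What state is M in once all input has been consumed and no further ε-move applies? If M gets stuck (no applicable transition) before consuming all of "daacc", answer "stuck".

(s0, daacc, $) ⊢ (s0, aacc, V$) ⊢ (s3, acc, V$) ⊢ (s2, acc, VV$) ⊢ (s1, cc, VVV$) ⊢ (s1, c, VV$) ⊢ (s1, ε, V$)
All input consumed; M is in state s1.

s1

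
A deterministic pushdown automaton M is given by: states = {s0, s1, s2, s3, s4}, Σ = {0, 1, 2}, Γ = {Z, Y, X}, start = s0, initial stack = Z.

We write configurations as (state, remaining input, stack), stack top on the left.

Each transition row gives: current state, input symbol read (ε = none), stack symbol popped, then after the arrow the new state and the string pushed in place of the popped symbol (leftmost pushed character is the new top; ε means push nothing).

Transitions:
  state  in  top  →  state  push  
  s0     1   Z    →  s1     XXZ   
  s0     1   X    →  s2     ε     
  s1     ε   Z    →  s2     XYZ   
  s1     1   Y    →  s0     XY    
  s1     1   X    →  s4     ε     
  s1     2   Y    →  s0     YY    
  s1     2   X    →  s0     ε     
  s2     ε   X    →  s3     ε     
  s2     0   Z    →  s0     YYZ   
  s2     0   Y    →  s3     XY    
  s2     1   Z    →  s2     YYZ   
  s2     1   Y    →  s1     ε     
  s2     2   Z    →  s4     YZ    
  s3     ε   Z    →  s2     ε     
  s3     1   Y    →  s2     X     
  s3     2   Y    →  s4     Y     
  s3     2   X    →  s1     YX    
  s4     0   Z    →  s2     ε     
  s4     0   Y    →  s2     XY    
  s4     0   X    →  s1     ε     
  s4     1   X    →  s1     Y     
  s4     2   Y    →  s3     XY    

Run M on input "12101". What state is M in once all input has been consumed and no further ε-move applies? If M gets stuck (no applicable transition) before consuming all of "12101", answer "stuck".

stuck

(s0, 12101, Z) ⊢ (s1, 2101, XXZ) ⊢ (s0, 101, XZ) ⊢ (s2, 01, Z) ⊢ (s0, 1, YYZ)
No transition for (s0, 1, top Y); M blocks with input 1 remaining.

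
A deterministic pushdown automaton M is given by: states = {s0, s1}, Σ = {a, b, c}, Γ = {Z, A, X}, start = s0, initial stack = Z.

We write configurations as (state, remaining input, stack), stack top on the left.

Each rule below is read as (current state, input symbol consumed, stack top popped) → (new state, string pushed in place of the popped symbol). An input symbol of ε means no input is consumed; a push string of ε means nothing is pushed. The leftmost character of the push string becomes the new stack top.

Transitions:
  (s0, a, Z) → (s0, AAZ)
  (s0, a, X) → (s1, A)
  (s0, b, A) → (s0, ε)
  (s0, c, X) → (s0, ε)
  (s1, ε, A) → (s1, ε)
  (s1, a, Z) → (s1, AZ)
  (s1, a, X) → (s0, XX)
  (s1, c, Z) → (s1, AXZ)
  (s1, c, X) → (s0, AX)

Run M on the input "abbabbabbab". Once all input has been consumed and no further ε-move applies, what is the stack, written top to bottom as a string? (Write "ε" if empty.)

(s0, abbabbabbab, Z)
  read a, top Z: go to s0, push AAZ → (s0, bbabbabbab, AAZ)
  read b, top A: go to s0, push ε → (s0, babbabbab, AZ)
  read b, top A: go to s0, push ε → (s0, abbabbab, Z)
  read a, top Z: go to s0, push AAZ → (s0, bbabbab, AAZ)
  read b, top A: go to s0, push ε → (s0, babbab, AZ)
  read b, top A: go to s0, push ε → (s0, abbab, Z)
  read a, top Z: go to s0, push AAZ → (s0, bbab, AAZ)
  read b, top A: go to s0, push ε → (s0, bab, AZ)
  read b, top A: go to s0, push ε → (s0, ab, Z)
  read a, top Z: go to s0, push AAZ → (s0, b, AAZ)
  read b, top A: go to s0, push ε → (s0, ε, AZ)
All input consumed in state s0 with stack AZ.

AZ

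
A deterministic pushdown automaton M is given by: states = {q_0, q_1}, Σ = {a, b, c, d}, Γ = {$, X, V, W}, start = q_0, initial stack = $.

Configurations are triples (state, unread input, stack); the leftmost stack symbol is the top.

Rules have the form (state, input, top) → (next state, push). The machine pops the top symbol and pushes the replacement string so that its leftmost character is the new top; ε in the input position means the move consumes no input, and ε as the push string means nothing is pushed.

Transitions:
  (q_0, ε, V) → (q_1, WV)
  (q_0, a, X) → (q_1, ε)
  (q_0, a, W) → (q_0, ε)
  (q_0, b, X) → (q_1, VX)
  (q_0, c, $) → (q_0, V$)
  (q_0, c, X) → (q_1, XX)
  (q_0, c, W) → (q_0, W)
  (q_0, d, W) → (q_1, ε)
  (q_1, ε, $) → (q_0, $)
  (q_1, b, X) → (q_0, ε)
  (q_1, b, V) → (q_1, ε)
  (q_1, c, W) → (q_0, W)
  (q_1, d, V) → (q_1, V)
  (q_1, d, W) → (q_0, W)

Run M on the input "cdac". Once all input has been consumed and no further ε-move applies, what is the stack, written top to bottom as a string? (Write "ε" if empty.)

WV$

(q_0, cdac, $)
  read c, top $: go to q_0, push V$ → (q_0, dac, V$)
  ε-move, top V: go to q_1, push WV → (q_1, dac, WV$)
  read d, top W: go to q_0, push W → (q_0, ac, WV$)
  read a, top W: go to q_0, push ε → (q_0, c, V$)
  ε-move, top V: go to q_1, push WV → (q_1, c, WV$)
  read c, top W: go to q_0, push W → (q_0, ε, WV$)
All input consumed in state q_0 with stack WV$.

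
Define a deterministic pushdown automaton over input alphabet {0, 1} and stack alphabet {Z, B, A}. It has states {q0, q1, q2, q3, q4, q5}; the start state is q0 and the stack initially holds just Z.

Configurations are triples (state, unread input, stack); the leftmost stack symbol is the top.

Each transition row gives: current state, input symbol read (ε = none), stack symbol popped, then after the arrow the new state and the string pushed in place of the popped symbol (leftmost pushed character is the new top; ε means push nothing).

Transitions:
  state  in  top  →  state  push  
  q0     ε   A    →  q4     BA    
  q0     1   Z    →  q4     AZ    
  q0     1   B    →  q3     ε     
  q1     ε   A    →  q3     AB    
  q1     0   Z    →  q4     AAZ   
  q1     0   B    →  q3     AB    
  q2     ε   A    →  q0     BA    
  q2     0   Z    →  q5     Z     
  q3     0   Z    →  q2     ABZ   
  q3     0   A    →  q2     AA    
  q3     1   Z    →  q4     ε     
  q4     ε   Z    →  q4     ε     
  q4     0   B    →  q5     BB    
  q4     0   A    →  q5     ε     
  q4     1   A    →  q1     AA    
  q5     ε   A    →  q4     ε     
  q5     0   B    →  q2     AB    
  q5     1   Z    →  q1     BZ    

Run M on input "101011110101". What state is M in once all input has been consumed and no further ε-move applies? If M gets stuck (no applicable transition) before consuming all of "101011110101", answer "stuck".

(q0, 101011110101, Z)
  read 1, top Z: go to q4, push AZ → (q4, 01011110101, AZ)
  read 0, top A: go to q5, push ε → (q5, 1011110101, Z)
  read 1, top Z: go to q1, push BZ → (q1, 011110101, BZ)
  read 0, top B: go to q3, push AB → (q3, 11110101, ABZ)
No transition for (q3, 1, top A); M blocks with input 11110101 remaining.

stuck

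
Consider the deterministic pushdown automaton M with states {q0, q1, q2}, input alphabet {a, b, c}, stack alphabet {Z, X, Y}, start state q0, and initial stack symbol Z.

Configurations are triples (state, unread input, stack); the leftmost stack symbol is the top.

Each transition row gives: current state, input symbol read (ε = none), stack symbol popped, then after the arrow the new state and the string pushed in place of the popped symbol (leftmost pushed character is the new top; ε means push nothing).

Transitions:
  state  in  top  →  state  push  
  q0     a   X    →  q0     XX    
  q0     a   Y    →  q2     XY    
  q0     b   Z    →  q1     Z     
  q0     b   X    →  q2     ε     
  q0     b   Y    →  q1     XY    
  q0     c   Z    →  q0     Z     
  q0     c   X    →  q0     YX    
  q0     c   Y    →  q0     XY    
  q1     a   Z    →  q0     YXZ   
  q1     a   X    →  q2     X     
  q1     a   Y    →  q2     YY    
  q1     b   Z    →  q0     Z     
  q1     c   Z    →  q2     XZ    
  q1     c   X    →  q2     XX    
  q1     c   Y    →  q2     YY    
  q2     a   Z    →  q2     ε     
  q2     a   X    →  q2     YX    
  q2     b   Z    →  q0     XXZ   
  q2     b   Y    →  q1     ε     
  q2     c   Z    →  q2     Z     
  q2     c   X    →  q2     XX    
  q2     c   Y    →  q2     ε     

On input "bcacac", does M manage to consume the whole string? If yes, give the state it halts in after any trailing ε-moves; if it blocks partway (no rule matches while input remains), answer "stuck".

(q0, bcacac, Z) ⊢ (q1, cacac, Z) ⊢ (q2, acac, XZ) ⊢ (q2, cac, YXZ) ⊢ (q2, ac, XZ) ⊢ (q2, c, YXZ) ⊢ (q2, ε, XZ)
All input consumed; M is in state q2.

q2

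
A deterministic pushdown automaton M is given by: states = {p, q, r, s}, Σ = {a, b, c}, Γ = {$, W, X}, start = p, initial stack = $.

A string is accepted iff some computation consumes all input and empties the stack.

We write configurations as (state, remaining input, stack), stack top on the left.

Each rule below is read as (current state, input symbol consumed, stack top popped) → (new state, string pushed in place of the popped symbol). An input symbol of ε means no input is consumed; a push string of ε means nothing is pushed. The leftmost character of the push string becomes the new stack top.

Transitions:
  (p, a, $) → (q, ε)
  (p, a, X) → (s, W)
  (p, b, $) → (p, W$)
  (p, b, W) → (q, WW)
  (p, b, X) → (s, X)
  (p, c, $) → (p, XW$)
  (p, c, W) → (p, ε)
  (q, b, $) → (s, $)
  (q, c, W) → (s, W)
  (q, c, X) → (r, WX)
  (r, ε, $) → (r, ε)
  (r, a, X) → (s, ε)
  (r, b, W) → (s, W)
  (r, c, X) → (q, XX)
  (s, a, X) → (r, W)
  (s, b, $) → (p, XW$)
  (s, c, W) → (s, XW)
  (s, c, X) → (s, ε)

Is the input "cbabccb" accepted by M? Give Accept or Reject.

Reject

(p, cbabccb, $)
  read c, top $: go to p, push XW$ → (p, babccb, XW$)
  read b, top X: go to s, push X → (s, abccb, XW$)
  read a, top X: go to r, push W → (r, bccb, WW$)
  read b, top W: go to s, push W → (s, ccb, WW$)
  read c, top W: go to s, push XW → (s, cb, XWW$)
  read c, top X: go to s, push ε → (s, b, WW$)
No transition applies at (s, b, WW$); input not fully consumed.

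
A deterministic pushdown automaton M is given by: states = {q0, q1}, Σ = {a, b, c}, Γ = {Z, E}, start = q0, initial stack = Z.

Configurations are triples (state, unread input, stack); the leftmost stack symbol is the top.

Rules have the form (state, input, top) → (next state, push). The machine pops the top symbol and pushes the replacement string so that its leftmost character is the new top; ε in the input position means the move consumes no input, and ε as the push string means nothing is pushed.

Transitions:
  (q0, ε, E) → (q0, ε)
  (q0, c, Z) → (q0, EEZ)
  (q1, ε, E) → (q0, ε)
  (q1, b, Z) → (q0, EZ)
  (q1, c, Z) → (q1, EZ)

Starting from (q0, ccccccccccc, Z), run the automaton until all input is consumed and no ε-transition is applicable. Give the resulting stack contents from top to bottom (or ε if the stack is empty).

(q0, ccccccccccc, Z)
  read c, top Z: go to q0, push EEZ → (q0, cccccccccc, EEZ)
  ε-move, top E: go to q0, push ε → (q0, cccccccccc, EZ)
  ε-move, top E: go to q0, push ε → (q0, cccccccccc, Z)
  read c, top Z: go to q0, push EEZ → (q0, ccccccccc, EEZ)
  ε-move, top E: go to q0, push ε → (q0, ccccccccc, EZ)
  ε-move, top E: go to q0, push ε → (q0, ccccccccc, Z)
  read c, top Z: go to q0, push EEZ → (q0, cccccccc, EEZ)
  ε-move, top E: go to q0, push ε → (q0, cccccccc, EZ)
  ε-move, top E: go to q0, push ε → (q0, cccccccc, Z)
  read c, top Z: go to q0, push EEZ → (q0, ccccccc, EEZ)
  ε-move, top E: go to q0, push ε → (q0, ccccccc, EZ)
  ε-move, top E: go to q0, push ε → (q0, ccccccc, Z)
  read c, top Z: go to q0, push EEZ → (q0, cccccc, EEZ)
  ε-move, top E: go to q0, push ε → (q0, cccccc, EZ)
  ε-move, top E: go to q0, push ε → (q0, cccccc, Z)
  read c, top Z: go to q0, push EEZ → (q0, ccccc, EEZ)
  ε-move, top E: go to q0, push ε → (q0, ccccc, EZ)
  ε-move, top E: go to q0, push ε → (q0, ccccc, Z)
  read c, top Z: go to q0, push EEZ → (q0, cccc, EEZ)
  ε-move, top E: go to q0, push ε → (q0, cccc, EZ)
  ε-move, top E: go to q0, push ε → (q0, cccc, Z)
  read c, top Z: go to q0, push EEZ → (q0, ccc, EEZ)
  ε-move, top E: go to q0, push ε → (q0, ccc, EZ)
  ε-move, top E: go to q0, push ε → (q0, ccc, Z)
  read c, top Z: go to q0, push EEZ → (q0, cc, EEZ)
  ε-move, top E: go to q0, push ε → (q0, cc, EZ)
  ε-move, top E: go to q0, push ε → (q0, cc, Z)
  read c, top Z: go to q0, push EEZ → (q0, c, EEZ)
  ε-move, top E: go to q0, push ε → (q0, c, EZ)
  ε-move, top E: go to q0, push ε → (q0, c, Z)
  read c, top Z: go to q0, push EEZ → (q0, ε, EEZ)
  ε-move, top E: go to q0, push ε → (q0, ε, EZ)
  ε-move, top E: go to q0, push ε → (q0, ε, Z)
All input consumed in state q0 with stack Z.

Z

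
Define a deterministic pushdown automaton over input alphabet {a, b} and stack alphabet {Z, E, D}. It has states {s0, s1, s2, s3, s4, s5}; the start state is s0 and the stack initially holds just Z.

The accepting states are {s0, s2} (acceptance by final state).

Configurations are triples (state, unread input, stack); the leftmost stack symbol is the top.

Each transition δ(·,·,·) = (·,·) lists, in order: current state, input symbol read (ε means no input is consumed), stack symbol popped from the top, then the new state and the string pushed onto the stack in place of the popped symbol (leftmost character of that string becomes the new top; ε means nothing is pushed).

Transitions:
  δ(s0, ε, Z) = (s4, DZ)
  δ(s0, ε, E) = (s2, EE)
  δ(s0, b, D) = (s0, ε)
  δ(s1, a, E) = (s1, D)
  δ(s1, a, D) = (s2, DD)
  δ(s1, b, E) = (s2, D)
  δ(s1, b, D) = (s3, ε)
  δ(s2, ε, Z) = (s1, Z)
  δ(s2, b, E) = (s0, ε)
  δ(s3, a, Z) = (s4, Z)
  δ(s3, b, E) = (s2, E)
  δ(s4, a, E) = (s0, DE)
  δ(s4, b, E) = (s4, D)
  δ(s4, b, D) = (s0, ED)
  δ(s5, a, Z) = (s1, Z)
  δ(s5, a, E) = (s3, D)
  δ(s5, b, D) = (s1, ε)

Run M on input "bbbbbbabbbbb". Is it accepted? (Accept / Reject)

(s0, bbbbbbabbbbb, Z)
  ε-move, top Z: go to s4, push DZ → (s4, bbbbbbabbbbb, DZ)
  read b, top D: go to s0, push ED → (s0, bbbbbabbbbb, EDZ)
  ε-move, top E: go to s2, push EE → (s2, bbbbbabbbbb, EEDZ)
  read b, top E: go to s0, push ε → (s0, bbbbabbbbb, EDZ)
  ε-move, top E: go to s2, push EE → (s2, bbbbabbbbb, EEDZ)
  read b, top E: go to s0, push ε → (s0, bbbabbbbb, EDZ)
  ε-move, top E: go to s2, push EE → (s2, bbbabbbbb, EEDZ)
  read b, top E: go to s0, push ε → (s0, bbabbbbb, EDZ)
  ε-move, top E: go to s2, push EE → (s2, bbabbbbb, EEDZ)
  read b, top E: go to s0, push ε → (s0, babbbbb, EDZ)
  ε-move, top E: go to s2, push EE → (s2, babbbbb, EEDZ)
  read b, top E: go to s0, push ε → (s0, abbbbb, EDZ)
  ε-move, top E: go to s2, push EE → (s2, abbbbb, EEDZ)
No transition applies at (s2, abbbbb, EEDZ); input not fully consumed.

Reject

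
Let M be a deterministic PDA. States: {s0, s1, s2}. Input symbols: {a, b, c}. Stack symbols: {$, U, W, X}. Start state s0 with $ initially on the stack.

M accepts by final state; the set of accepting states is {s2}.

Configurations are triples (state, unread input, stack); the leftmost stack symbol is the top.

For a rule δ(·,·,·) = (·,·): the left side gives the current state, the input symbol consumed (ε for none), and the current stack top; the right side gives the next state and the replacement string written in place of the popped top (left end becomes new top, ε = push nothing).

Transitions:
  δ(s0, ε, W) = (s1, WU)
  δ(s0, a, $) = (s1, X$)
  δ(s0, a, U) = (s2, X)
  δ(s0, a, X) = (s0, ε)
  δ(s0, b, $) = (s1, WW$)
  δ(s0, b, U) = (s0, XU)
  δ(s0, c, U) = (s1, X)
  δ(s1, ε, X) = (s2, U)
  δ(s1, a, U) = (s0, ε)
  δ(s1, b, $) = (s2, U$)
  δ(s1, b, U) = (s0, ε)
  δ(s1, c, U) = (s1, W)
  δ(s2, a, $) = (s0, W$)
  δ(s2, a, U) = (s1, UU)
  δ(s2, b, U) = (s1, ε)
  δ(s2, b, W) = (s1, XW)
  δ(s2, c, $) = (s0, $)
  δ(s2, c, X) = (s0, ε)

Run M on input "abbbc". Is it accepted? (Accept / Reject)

(s0, abbbc, $)
  read a, top $: go to s1, push X$ → (s1, bbbc, X$)
  ε-move, top X: go to s2, push U → (s2, bbbc, U$)
  read b, top U: go to s1, push ε → (s1, bbc, $)
  read b, top $: go to s2, push U$ → (s2, bc, U$)
  read b, top U: go to s1, push ε → (s1, c, $)
No transition applies at (s1, c, $); input not fully consumed.

Reject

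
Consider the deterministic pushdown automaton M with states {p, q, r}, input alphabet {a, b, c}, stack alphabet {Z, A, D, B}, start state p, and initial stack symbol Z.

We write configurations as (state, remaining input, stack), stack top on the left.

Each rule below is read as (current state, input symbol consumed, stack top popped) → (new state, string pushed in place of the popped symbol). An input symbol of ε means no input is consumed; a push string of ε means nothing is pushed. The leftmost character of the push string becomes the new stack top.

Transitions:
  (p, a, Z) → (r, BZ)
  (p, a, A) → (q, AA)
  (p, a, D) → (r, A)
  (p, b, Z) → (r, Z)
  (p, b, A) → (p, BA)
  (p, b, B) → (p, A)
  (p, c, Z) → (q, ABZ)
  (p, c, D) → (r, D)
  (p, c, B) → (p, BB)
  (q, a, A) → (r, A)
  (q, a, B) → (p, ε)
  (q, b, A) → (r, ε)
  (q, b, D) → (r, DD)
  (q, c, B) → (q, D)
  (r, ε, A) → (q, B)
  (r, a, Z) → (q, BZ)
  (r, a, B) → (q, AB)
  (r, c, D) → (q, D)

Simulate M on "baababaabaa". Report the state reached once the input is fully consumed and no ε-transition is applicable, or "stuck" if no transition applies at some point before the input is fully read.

(p, baababaabaa, Z)
  read b, top Z: go to r, push Z → (r, aababaabaa, Z)
  read a, top Z: go to q, push BZ → (q, ababaabaa, BZ)
  read a, top B: go to p, push ε → (p, babaabaa, Z)
  read b, top Z: go to r, push Z → (r, abaabaa, Z)
  read a, top Z: go to q, push BZ → (q, baabaa, BZ)
No transition for (q, b, top B); M blocks with input baabaa remaining.

stuck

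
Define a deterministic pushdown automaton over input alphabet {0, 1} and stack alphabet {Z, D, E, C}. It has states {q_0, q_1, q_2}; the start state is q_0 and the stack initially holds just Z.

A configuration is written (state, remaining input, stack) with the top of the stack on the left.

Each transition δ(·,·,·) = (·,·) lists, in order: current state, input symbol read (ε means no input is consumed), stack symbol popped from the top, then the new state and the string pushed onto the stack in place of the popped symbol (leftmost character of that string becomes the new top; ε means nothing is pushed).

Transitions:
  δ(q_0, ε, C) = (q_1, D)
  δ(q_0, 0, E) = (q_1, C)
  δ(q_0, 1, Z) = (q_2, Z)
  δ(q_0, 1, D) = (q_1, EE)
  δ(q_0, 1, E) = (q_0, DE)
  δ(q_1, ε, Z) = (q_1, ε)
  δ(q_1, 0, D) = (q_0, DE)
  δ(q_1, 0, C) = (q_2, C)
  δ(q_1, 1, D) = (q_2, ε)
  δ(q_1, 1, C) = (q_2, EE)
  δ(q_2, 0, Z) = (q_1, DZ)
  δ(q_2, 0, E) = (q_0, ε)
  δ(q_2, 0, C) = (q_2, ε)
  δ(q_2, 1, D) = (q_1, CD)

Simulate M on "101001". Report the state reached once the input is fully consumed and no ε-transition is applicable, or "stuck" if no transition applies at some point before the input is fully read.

(q_0, 101001, Z)
  read 1, top Z: go to q_2, push Z → (q_2, 01001, Z)
  read 0, top Z: go to q_1, push DZ → (q_1, 1001, DZ)
  read 1, top D: go to q_2, push ε → (q_2, 001, Z)
  read 0, top Z: go to q_1, push DZ → (q_1, 01, DZ)
  read 0, top D: go to q_0, push DE → (q_0, 1, DEZ)
  read 1, top D: go to q_1, push EE → (q_1, ε, EEEZ)
All input consumed; M is in state q_1.

q_1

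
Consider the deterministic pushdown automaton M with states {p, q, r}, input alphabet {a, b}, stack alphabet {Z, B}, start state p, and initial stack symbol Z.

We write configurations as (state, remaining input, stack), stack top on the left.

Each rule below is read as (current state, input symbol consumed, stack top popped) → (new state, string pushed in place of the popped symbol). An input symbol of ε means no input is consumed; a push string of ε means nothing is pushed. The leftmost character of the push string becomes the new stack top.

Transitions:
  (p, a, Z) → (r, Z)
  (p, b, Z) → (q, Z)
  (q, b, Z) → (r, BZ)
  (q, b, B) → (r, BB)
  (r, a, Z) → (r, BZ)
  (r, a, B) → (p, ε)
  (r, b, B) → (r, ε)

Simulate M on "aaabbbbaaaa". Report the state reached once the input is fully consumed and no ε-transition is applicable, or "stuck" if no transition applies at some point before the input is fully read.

stuck

(p, aaabbbbaaaa, Z)
  read a, top Z: go to r, push Z → (r, aabbbbaaaa, Z)
  read a, top Z: go to r, push BZ → (r, abbbbaaaa, BZ)
  read a, top B: go to p, push ε → (p, bbbbaaaa, Z)
  read b, top Z: go to q, push Z → (q, bbbaaaa, Z)
  read b, top Z: go to r, push BZ → (r, bbaaaa, BZ)
  read b, top B: go to r, push ε → (r, baaaa, Z)
No transition for (r, b, top Z); M blocks with input baaaa remaining.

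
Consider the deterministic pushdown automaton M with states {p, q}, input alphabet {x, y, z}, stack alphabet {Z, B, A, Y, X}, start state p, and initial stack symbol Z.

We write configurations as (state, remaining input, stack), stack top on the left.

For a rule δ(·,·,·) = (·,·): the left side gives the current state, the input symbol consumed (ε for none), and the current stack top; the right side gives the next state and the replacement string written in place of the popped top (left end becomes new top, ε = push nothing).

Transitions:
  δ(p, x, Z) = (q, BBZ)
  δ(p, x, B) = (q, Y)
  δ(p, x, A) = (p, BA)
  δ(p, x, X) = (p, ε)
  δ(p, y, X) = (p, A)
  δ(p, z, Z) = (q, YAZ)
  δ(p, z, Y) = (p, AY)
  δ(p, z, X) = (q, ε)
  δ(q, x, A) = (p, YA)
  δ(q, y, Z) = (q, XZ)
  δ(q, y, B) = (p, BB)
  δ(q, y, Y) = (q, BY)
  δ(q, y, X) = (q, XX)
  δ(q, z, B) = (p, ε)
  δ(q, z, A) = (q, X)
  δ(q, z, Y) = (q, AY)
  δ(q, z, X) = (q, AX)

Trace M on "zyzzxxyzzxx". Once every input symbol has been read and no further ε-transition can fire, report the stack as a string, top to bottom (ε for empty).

YAYAYAZ

(p, zyzzxxyzzxx, Z)
  read z, top Z: go to q, push YAZ → (q, yzzxxyzzxx, YAZ)
  read y, top Y: go to q, push BY → (q, zzxxyzzxx, BYAZ)
  read z, top B: go to p, push ε → (p, zxxyzzxx, YAZ)
  read z, top Y: go to p, push AY → (p, xxyzzxx, AYAZ)
  read x, top A: go to p, push BA → (p, xyzzxx, BAYAZ)
  read x, top B: go to q, push Y → (q, yzzxx, YAYAZ)
  read y, top Y: go to q, push BY → (q, zzxx, BYAYAZ)
  read z, top B: go to p, push ε → (p, zxx, YAYAZ)
  read z, top Y: go to p, push AY → (p, xx, AYAYAZ)
  read x, top A: go to p, push BA → (p, x, BAYAYAZ)
  read x, top B: go to q, push Y → (q, ε, YAYAYAZ)
All input consumed in state q with stack YAYAYAZ.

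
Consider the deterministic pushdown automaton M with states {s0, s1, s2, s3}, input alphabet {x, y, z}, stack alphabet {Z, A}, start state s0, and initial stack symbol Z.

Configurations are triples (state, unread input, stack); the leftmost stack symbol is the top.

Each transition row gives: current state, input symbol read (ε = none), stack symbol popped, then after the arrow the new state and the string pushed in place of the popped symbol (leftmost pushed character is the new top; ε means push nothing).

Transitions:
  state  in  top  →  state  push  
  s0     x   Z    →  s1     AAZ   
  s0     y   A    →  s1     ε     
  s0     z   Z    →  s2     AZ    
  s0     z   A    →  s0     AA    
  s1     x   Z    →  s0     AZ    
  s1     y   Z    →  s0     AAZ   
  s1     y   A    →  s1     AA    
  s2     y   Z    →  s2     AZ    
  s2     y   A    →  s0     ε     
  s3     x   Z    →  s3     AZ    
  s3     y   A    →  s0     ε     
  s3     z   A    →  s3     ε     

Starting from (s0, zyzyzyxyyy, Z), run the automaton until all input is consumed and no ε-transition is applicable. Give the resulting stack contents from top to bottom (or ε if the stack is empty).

AAAAAZ

(s0, zyzyzyxyyy, Z) ⊢ (s2, yzyzyxyyy, AZ) ⊢ (s0, zyzyxyyy, Z) ⊢ (s2, yzyxyyy, AZ) ⊢ (s0, zyxyyy, Z) ⊢ (s2, yxyyy, AZ) ⊢ (s0, xyyy, Z) ⊢ (s1, yyy, AAZ) ⊢ (s1, yy, AAAZ) ⊢ (s1, y, AAAAZ) ⊢ (s1, ε, AAAAAZ)
All input consumed in state s1 with stack AAAAAZ.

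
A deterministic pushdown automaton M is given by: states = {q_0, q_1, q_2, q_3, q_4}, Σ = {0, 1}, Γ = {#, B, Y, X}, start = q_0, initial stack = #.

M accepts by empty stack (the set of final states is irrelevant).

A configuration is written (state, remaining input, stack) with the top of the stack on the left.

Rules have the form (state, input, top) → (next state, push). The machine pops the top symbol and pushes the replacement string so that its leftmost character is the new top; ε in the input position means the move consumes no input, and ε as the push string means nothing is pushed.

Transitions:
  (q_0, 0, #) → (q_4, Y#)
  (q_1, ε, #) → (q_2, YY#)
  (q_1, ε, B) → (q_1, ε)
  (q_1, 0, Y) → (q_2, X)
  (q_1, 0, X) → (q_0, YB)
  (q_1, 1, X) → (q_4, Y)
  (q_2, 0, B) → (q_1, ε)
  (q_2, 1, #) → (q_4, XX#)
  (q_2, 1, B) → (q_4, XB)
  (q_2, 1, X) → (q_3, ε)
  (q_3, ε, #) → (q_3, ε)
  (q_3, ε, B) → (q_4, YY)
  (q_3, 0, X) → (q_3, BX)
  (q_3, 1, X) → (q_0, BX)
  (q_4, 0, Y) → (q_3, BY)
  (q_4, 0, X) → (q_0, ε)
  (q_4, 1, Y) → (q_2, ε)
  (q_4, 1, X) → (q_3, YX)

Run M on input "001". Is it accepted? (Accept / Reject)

(q_0, 001, #)
  read 0, top #: go to q_4, push Y# → (q_4, 01, Y#)
  read 0, top Y: go to q_3, push BY → (q_3, 1, BY#)
  ε-move, top B: go to q_4, push YY → (q_4, 1, YYY#)
  read 1, top Y: go to q_2, push ε → (q_2, ε, YY#)
All input consumed; stack is YY#, not empty, and no further ε-move applies.

Reject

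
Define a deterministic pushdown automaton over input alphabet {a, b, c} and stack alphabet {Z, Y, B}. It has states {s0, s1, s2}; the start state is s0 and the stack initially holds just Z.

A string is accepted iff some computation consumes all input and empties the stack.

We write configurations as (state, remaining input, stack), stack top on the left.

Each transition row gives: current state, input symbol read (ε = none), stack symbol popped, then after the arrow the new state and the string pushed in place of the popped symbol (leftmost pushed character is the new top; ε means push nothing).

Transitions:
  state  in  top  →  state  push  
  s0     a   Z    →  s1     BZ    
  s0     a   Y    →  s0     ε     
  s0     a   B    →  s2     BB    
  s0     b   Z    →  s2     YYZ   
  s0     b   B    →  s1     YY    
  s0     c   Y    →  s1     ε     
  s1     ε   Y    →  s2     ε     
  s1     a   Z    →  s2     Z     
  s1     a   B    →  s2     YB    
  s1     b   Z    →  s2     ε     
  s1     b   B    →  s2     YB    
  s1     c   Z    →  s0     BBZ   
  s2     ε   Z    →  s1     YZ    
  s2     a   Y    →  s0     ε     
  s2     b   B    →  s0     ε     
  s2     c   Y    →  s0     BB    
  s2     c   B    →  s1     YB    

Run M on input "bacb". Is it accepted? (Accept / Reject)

Accept

(s0, bacb, Z) ⊢ (s2, acb, YYZ) ⊢ (s0, cb, YZ) ⊢ (s1, b, Z) ⊢ (s2, ε, ε)
All input consumed and the stack is empty.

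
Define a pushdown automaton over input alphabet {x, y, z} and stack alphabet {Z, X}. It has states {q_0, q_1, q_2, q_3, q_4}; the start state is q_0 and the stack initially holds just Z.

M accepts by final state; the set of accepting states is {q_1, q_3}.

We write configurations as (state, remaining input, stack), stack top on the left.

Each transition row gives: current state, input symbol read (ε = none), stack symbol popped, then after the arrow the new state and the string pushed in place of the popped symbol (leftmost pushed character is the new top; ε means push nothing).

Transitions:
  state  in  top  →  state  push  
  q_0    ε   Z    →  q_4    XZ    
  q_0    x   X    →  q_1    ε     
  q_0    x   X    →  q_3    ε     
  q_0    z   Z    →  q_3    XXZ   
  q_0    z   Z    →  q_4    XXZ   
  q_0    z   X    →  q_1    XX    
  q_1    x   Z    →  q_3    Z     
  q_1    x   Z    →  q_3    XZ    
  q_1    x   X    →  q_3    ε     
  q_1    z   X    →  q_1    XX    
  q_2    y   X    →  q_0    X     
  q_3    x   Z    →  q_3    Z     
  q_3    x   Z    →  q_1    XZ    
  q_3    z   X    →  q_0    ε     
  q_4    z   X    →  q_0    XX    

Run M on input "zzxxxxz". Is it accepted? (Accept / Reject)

Accept

One accepting computation: (q_0, zzxxxxz, Z) ⊢ (q_3, zxxxxz, XXZ) ⊢ (q_0, xxxxz, XZ) ⊢ (q_1, xxxz, Z) ⊢ (q_3, xxz, Z) ⊢ (q_3, xz, Z) ⊢ (q_1, z, XZ) ⊢ (q_1, ε, XXZ)
All input consumed and state q_1 ∈ F.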